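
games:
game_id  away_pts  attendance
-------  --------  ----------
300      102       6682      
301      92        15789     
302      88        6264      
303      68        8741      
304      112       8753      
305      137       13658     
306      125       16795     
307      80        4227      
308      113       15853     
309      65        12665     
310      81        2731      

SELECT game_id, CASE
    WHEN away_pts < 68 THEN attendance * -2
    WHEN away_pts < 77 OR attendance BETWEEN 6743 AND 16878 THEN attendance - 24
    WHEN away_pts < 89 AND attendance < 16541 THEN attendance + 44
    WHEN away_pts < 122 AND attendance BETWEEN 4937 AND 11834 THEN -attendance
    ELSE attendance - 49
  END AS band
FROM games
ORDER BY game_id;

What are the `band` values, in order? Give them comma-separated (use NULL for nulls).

-6682, 15765, 6308, 8717, 8729, 13634, 16771, 4271, 15829, -25330, 2775

game_id=300: away_pts < 122 AND attendance BETWEEN 4937 AND 11834 → -6682
game_id=301: away_pts < 77 OR attendance BETWEEN 6743 AND 16878 → 15765
game_id=302: away_pts < 89 AND attendance < 16541 → 6308
game_id=303: away_pts < 77 OR attendance BETWEEN 6743 AND 16878 → 8717
game_id=304: away_pts < 77 OR attendance BETWEEN 6743 AND 16878 → 8729
game_id=305: away_pts < 77 OR attendance BETWEEN 6743 AND 16878 → 13634
game_id=306: away_pts < 77 OR attendance BETWEEN 6743 AND 16878 → 16771
game_id=307: away_pts < 89 AND attendance < 16541 → 4271
game_id=308: away_pts < 77 OR attendance BETWEEN 6743 AND 16878 → 15829
game_id=309: away_pts < 68 → -25330
game_id=310: away_pts < 89 AND attendance < 16541 → 2775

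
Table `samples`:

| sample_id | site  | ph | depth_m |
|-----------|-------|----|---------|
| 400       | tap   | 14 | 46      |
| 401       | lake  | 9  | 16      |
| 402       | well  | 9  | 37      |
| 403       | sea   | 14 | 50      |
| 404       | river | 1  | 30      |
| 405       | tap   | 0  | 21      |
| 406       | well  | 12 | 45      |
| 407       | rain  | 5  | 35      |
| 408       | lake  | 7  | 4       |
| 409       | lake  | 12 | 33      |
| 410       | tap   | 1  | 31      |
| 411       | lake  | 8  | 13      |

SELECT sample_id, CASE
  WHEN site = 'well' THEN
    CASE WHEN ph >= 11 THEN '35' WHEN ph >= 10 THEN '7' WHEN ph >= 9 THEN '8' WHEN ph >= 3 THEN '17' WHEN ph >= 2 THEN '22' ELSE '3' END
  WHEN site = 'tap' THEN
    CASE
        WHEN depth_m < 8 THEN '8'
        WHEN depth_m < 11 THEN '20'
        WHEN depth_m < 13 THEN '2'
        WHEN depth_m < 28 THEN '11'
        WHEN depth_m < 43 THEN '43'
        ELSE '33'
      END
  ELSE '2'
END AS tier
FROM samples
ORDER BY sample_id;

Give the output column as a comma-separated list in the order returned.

33, 2, 8, 2, 2, 11, 35, 2, 2, 2, 43, 2

sample_id=400: site='tap' → inner[ELSE] → 33
sample_id=401: site='lake' → outer ELSE → 2
sample_id=402: site='well' → inner[ph >= 9] → 8
sample_id=403: site='sea' → outer ELSE → 2
sample_id=404: site='river' → outer ELSE → 2
sample_id=405: site='tap' → inner[depth_m < 28] → 11
sample_id=406: site='well' → inner[ph >= 11] → 35
sample_id=407: site='rain' → outer ELSE → 2
sample_id=408: site='lake' → outer ELSE → 2
sample_id=409: site='lake' → outer ELSE → 2
sample_id=410: site='tap' → inner[depth_m < 43] → 43
sample_id=411: site='lake' → outer ELSE → 2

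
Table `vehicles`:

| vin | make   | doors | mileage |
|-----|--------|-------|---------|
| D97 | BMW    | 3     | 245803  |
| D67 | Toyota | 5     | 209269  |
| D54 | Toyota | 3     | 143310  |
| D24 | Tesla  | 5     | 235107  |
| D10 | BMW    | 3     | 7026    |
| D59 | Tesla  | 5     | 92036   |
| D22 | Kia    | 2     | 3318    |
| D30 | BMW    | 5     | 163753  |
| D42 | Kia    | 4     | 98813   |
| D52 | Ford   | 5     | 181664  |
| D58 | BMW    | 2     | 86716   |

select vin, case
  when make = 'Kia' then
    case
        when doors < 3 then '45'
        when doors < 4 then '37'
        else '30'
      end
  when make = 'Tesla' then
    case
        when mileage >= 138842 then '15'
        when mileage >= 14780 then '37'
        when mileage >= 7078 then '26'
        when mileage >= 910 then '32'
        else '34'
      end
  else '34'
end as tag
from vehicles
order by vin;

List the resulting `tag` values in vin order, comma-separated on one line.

34, 45, 15, 34, 30, 34, 34, 34, 37, 34, 34

vin=D10: make='BMW' → outer ELSE → 34
vin=D22: make='Kia' → inner[doors < 3] → 45
vin=D24: make='Tesla' → inner[mileage >= 138842] → 15
vin=D30: make='BMW' → outer ELSE → 34
vin=D42: make='Kia' → inner[ELSE] → 30
vin=D52: make='Ford' → outer ELSE → 34
vin=D54: make='Toyota' → outer ELSE → 34
vin=D58: make='BMW' → outer ELSE → 34
vin=D59: make='Tesla' → inner[mileage >= 14780] → 37
vin=D67: make='Toyota' → outer ELSE → 34
vin=D97: make='BMW' → outer ELSE → 34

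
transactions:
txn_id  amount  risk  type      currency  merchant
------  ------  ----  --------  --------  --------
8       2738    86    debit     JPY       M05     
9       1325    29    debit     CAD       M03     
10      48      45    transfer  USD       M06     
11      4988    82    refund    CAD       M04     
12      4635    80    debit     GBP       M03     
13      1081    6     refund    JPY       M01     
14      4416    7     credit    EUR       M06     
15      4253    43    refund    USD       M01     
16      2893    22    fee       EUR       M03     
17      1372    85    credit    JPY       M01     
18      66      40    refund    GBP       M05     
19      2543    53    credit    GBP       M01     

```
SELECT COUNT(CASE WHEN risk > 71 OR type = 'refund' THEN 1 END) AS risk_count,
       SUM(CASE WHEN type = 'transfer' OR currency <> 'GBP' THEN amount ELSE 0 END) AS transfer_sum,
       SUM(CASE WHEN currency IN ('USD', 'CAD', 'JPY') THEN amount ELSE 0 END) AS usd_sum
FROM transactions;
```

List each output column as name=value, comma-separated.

risk_count=7, transfer_sum=23114, usd_sum=15805

[risk_count: risk > 71 OR type = 'refund']
txn_id=8: ✓ → 1
txn_id=9: ✗
txn_id=10: ✗
txn_id=11: ✓ → 1
txn_id=12: ✓ → 1
txn_id=13: ✓ → 1
txn_id=14: ✗
txn_id=15: ✓ → 1
txn_id=16: ✗
txn_id=17: ✓ → 1
txn_id=18: ✓ → 1
txn_id=19: ✗
risk_count = COUNT(1, 1, 1, 1, 1, 1, 1) = 7
—
[transfer_sum: type = 'transfer' OR currency <> 'GBP']
txn_id=8: ✓ → 2738
txn_id=9: ✓ → 1325
txn_id=10: ✓ → 48
txn_id=11: ✓ → 4988
txn_id=12: ✗
txn_id=13: ✓ → 1081
txn_id=14: ✓ → 4416
txn_id=15: ✓ → 4253
txn_id=16: ✓ → 2893
txn_id=17: ✓ → 1372
txn_id=18: ✗
txn_id=19: ✗
transfer_sum = 2738 + 1325 + 48 + 4988 + 1081 + 4416 + 4253 + 2893 + 1372 = 23114
—
[usd_sum: currency IN ('USD', 'CAD', 'JPY')]
txn_id=8: ✓ → 2738
txn_id=9: ✓ → 1325
txn_id=10: ✓ → 48
txn_id=11: ✓ → 4988
txn_id=12: ✗
txn_id=13: ✓ → 1081
txn_id=14: ✗
txn_id=15: ✓ → 4253
txn_id=16: ✗
txn_id=17: ✓ → 1372
txn_id=18: ✗
txn_id=19: ✗
usd_sum = 2738 + 1325 + 48 + 4988 + 1081 + 4253 + 1372 = 15805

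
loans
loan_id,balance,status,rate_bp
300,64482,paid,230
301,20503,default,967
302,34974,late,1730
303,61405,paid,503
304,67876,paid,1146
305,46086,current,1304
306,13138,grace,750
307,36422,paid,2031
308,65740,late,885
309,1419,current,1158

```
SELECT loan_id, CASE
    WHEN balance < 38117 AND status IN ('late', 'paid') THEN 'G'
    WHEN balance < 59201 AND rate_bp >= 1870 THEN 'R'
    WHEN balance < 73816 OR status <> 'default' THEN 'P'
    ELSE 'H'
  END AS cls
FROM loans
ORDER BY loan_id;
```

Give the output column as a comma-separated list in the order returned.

loan_id=300: balance < 73816 OR status <> 'default' → P
loan_id=301: balance < 73816 OR status <> 'default' → P
loan_id=302: balance < 38117 AND status IN ('late', 'paid') → G
loan_id=303: balance < 73816 OR status <> 'default' → P
loan_id=304: balance < 73816 OR status <> 'default' → P
loan_id=305: balance < 73816 OR status <> 'default' → P
loan_id=306: balance < 73816 OR status <> 'default' → P
loan_id=307: balance < 38117 AND status IN ('late', 'paid') → G
loan_id=308: balance < 73816 OR status <> 'default' → P
loan_id=309: balance < 73816 OR status <> 'default' → P

P, P, G, P, P, P, P, G, P, P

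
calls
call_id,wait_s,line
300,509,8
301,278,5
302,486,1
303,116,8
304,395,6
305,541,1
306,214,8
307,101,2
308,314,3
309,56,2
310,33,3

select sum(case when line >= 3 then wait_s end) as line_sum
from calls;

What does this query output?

call_id=300: ✓ → 509
call_id=301: ✓ → 278
call_id=302: ✗
call_id=303: ✓ → 116
call_id=304: ✓ → 395
call_id=305: ✗
call_id=306: ✓ → 214
call_id=307: ✗
call_id=308: ✓ → 314
call_id=309: ✗
call_id=310: ✓ → 33
line_sum = 509 + 278 + 116 + 395 + 214 + 314 + 33 = 1859

1859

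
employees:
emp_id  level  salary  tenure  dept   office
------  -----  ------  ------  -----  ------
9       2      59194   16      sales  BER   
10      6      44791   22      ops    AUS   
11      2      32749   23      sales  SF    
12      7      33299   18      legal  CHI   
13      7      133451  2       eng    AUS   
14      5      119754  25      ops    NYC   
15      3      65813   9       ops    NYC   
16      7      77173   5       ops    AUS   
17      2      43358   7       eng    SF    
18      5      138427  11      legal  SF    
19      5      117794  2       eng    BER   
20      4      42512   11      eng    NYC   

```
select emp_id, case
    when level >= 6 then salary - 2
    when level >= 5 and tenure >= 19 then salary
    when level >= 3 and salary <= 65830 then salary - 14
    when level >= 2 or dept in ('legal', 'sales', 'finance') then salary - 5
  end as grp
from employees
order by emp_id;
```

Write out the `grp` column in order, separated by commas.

59189, 44789, 32744, 33297, 133449, 119754, 65799, 77171, 43353, 138422, 117789, 42498

emp_id=9: level >= 2 or dept in ('legal', 'sales', 'finance') → 59189
emp_id=10: level >= 6 → 44789
emp_id=11: level >= 2 or dept in ('legal', 'sales', 'finance') → 32744
emp_id=12: level >= 6 → 33297
emp_id=13: level >= 6 → 133449
emp_id=14: level >= 5 and tenure >= 19 → 119754
emp_id=15: level >= 3 and salary <= 65830 → 65799
emp_id=16: level >= 6 → 77171
emp_id=17: level >= 2 or dept in ('legal', 'sales', 'finance') → 43353
emp_id=18: level >= 2 or dept in ('legal', 'sales', 'finance') → 138422
emp_id=19: level >= 2 or dept in ('legal', 'sales', 'finance') → 117789
emp_id=20: level >= 3 and salary <= 65830 → 42498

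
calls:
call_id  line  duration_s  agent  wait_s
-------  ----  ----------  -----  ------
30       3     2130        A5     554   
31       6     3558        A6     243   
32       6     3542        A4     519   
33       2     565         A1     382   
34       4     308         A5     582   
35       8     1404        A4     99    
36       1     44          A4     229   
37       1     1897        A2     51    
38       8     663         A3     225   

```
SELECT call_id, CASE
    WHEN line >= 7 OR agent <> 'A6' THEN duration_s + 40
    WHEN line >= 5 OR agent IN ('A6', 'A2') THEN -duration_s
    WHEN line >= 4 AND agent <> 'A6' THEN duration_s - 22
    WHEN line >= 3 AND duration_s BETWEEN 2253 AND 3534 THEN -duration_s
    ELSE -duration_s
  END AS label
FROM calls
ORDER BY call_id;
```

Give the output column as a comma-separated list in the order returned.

call_id=30: line >= 7 OR agent <> 'A6' → 2170
call_id=31: line >= 5 OR agent IN ('A6', 'A2') → -3558
call_id=32: line >= 7 OR agent <> 'A6' → 3582
call_id=33: line >= 7 OR agent <> 'A6' → 605
call_id=34: line >= 7 OR agent <> 'A6' → 348
call_id=35: line >= 7 OR agent <> 'A6' → 1444
call_id=36: line >= 7 OR agent <> 'A6' → 84
call_id=37: line >= 7 OR agent <> 'A6' → 1937
call_id=38: line >= 7 OR agent <> 'A6' → 703

2170, -3558, 3582, 605, 348, 1444, 84, 1937, 703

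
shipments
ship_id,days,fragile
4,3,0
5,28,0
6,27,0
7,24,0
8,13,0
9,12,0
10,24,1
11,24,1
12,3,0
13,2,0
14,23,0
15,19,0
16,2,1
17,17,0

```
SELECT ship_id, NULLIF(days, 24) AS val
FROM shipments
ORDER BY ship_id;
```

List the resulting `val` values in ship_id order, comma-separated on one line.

3, 28, 27, NULL, 13, 12, NULL, NULL, 3, 2, 23, 19, 2, 17

ship_id=4: days=3 vs 24: differ → 3
ship_id=5: days=28 vs 24: differ → 28
ship_id=6: days=27 vs 24: differ → 27
ship_id=7: days=24 vs 24: equal → NULL
ship_id=8: days=13 vs 24: differ → 13
ship_id=9: days=12 vs 24: differ → 12
ship_id=10: days=24 vs 24: equal → NULL
ship_id=11: days=24 vs 24: equal → NULL
ship_id=12: days=3 vs 24: differ → 3
ship_id=13: days=2 vs 24: differ → 2
ship_id=14: days=23 vs 24: differ → 23
ship_id=15: days=19 vs 24: differ → 19
ship_id=16: days=2 vs 24: differ → 2
ship_id=17: days=17 vs 24: differ → 17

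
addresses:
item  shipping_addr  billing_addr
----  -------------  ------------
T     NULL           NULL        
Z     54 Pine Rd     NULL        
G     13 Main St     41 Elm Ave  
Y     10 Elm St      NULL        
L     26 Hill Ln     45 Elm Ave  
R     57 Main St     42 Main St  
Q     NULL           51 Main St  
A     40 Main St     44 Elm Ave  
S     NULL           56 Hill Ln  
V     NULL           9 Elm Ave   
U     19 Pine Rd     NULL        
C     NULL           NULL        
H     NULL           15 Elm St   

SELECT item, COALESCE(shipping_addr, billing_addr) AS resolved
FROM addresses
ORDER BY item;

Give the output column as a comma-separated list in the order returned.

item=A: shipping_addr=40 Main St → 40 Main St
item=C: shipping_addr=NULL, billing_addr=NULL (all NULL) → NULL
item=G: shipping_addr=13 Main St → 13 Main St
item=H: shipping_addr=NULL, billing_addr=15 Elm St → 15 Elm St
item=L: shipping_addr=26 Hill Ln → 26 Hill Ln
item=Q: shipping_addr=NULL, billing_addr=51 Main St → 51 Main St
item=R: shipping_addr=57 Main St → 57 Main St
item=S: shipping_addr=NULL, billing_addr=56 Hill Ln → 56 Hill Ln
item=T: shipping_addr=NULL, billing_addr=NULL (all NULL) → NULL
item=U: shipping_addr=19 Pine Rd → 19 Pine Rd
item=V: shipping_addr=NULL, billing_addr=9 Elm Ave → 9 Elm Ave
item=Y: shipping_addr=10 Elm St → 10 Elm St
item=Z: shipping_addr=54 Pine Rd → 54 Pine Rd

40 Main St, NULL, 13 Main St, 15 Elm St, 26 Hill Ln, 51 Main St, 57 Main St, 56 Hill Ln, NULL, 19 Pine Rd, 9 Elm Ave, 10 Elm St, 54 Pine Rd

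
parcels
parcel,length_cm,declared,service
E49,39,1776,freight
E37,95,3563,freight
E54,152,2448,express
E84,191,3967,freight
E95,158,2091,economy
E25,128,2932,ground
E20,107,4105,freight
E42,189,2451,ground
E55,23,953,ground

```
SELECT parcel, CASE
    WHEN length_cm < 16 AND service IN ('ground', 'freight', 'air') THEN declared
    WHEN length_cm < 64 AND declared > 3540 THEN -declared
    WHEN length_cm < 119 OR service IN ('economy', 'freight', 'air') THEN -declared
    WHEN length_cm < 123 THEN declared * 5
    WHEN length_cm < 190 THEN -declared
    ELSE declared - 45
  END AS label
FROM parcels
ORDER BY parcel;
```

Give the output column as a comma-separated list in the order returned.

-4105, -2932, -3563, -2451, -1776, -2448, -953, -3967, -2091

parcel=E20: length_cm < 119 OR service IN ('economy', 'freight', 'air') → -4105
parcel=E25: length_cm < 190 → -2932
parcel=E37: length_cm < 119 OR service IN ('economy', 'freight', 'air') → -3563
parcel=E42: length_cm < 190 → -2451
parcel=E49: length_cm < 119 OR service IN ('economy', 'freight', 'air') → -1776
parcel=E54: length_cm < 190 → -2448
parcel=E55: length_cm < 119 OR service IN ('economy', 'freight', 'air') → -953
parcel=E84: length_cm < 119 OR service IN ('economy', 'freight', 'air') → -3967
parcel=E95: length_cm < 119 OR service IN ('economy', 'freight', 'air') → -2091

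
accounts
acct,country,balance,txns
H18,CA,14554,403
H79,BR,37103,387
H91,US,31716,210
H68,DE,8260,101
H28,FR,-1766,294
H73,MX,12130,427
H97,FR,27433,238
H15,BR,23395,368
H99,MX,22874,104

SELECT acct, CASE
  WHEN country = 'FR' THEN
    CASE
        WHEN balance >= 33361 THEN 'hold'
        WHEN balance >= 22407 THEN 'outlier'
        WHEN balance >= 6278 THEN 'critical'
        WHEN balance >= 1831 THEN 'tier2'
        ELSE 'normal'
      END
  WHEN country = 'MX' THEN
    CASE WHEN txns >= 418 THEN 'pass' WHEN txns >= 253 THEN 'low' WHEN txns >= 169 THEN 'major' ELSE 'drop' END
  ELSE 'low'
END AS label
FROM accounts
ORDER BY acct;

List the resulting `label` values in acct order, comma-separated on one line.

low, low, normal, low, pass, low, low, outlier, drop

acct=H15: country='BR' → outer ELSE → low
acct=H18: country='CA' → outer ELSE → low
acct=H28: country='FR' → inner[ELSE] → normal
acct=H68: country='DE' → outer ELSE → low
acct=H73: country='MX' → inner[txns >= 418] → pass
acct=H79: country='BR' → outer ELSE → low
acct=H91: country='US' → outer ELSE → low
acct=H97: country='FR' → inner[balance >= 22407] → outlier
acct=H99: country='MX' → inner[ELSE] → drop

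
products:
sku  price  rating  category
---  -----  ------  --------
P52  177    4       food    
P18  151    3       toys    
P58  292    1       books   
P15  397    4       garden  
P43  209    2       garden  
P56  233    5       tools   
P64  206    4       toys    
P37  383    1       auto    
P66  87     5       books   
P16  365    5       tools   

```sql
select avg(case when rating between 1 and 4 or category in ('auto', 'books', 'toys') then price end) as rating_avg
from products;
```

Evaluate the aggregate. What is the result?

237.75

sku=P52: ✓ → 177
sku=P18: ✓ → 151
sku=P58: ✓ → 292
sku=P15: ✓ → 397
sku=P43: ✓ → 209
sku=P56: ✗
sku=P64: ✓ → 206
sku=P37: ✓ → 383
sku=P66: ✓ → 87
sku=P16: ✗
rating_avg = (177 + 151 + 292 + 397 + 209 + 206 + 383 + 87) / 8 = 237.75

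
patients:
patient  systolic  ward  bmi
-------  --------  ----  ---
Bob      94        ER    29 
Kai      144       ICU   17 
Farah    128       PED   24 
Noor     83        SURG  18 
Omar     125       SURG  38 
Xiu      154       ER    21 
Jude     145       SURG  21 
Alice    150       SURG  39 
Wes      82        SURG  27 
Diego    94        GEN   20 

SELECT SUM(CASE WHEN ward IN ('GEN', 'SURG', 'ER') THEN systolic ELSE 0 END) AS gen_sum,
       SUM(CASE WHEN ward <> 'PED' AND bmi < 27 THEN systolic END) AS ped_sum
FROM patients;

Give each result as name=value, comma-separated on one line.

gen_sum=927, ped_sum=620

[gen_sum: ward IN ('GEN', 'SURG', 'ER')]
patient=Bob: ✓ → 94
patient=Kai: ✗
patient=Farah: ✗
patient=Noor: ✓ → 83
patient=Omar: ✓ → 125
patient=Xiu: ✓ → 154
patient=Jude: ✓ → 145
patient=Alice: ✓ → 150
patient=Wes: ✓ → 82
patient=Diego: ✓ → 94
gen_sum = 94 + 83 + 125 + 154 + 145 + 150 + 82 + 94 = 927
—
[ped_sum: ward <> 'PED' AND bmi < 27]
patient=Bob: ✗
patient=Kai: ✓ → 144
patient=Farah: ✗
patient=Noor: ✓ → 83
patient=Omar: ✗
patient=Xiu: ✓ → 154
patient=Jude: ✓ → 145
patient=Alice: ✗
patient=Wes: ✗
patient=Diego: ✓ → 94
ped_sum = 144 + 83 + 154 + 145 + 94 = 620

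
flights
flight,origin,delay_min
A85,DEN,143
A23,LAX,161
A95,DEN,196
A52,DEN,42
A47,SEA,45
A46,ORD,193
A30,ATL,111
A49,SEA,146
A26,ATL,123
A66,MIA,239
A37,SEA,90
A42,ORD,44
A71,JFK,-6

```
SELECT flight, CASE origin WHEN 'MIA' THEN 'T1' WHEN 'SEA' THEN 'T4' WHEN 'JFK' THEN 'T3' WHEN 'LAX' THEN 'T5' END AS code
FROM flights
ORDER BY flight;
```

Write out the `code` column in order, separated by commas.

flight=A23: origin='LAX' → T5
flight=A26: (no match → NULL) → NULL
flight=A30: (no match → NULL) → NULL
flight=A37: origin='SEA' → T4
flight=A42: (no match → NULL) → NULL
flight=A46: (no match → NULL) → NULL
flight=A47: origin='SEA' → T4
flight=A49: origin='SEA' → T4
flight=A52: (no match → NULL) → NULL
flight=A66: origin='MIA' → T1
flight=A71: origin='JFK' → T3
flight=A85: (no match → NULL) → NULL
flight=A95: (no match → NULL) → NULL

T5, NULL, NULL, T4, NULL, NULL, T4, T4, NULL, T1, T3, NULL, NULL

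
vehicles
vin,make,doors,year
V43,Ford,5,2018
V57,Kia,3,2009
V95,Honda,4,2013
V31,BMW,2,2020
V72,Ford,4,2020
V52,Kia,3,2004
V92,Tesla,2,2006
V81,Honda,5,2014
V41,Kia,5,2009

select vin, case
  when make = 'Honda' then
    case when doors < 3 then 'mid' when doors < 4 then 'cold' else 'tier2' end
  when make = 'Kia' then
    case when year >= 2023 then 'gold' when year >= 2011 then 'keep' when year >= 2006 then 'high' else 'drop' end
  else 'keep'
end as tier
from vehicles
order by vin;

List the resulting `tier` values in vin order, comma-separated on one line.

keep, high, keep, drop, high, keep, tier2, keep, tier2

vin=V31: make='BMW' → outer ELSE → keep
vin=V41: make='Kia' → inner[year >= 2006] → high
vin=V43: make='Ford' → outer ELSE → keep
vin=V52: make='Kia' → inner[ELSE] → drop
vin=V57: make='Kia' → inner[year >= 2006] → high
vin=V72: make='Ford' → outer ELSE → keep
vin=V81: make='Honda' → inner[ELSE] → tier2
vin=V92: make='Tesla' → outer ELSE → keep
vin=V95: make='Honda' → inner[ELSE] → tier2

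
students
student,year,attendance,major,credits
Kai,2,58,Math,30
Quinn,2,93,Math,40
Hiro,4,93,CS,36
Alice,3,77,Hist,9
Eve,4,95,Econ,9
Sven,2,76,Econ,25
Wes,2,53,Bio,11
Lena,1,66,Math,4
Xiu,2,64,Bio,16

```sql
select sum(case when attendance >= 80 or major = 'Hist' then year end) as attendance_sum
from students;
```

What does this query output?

13

student=Kai: ✗
student=Quinn: ✓ → 2
student=Hiro: ✓ → 4
student=Alice: ✓ → 3
student=Eve: ✓ → 4
student=Sven: ✗
student=Wes: ✗
student=Lena: ✗
student=Xiu: ✗
attendance_sum = 2 + 4 + 3 + 4 = 13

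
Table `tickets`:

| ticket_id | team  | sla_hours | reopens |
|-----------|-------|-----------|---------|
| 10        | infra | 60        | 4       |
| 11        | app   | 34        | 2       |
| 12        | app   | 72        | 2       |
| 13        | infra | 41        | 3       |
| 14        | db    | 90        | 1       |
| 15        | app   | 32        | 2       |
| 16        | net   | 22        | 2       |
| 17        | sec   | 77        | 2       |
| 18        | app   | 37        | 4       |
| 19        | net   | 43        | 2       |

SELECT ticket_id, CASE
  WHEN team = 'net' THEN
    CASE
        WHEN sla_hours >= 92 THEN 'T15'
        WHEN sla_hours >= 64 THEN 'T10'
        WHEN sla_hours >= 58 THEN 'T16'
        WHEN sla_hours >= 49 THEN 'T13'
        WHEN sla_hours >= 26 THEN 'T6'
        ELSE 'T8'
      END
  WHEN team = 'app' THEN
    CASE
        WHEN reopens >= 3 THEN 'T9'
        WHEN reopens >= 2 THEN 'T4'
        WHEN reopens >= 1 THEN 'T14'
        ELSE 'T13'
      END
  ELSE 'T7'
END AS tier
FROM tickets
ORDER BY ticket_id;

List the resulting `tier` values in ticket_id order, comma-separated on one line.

ticket_id=10: team='infra' → outer ELSE → T7
ticket_id=11: team='app' → inner[reopens >= 2] → T4
ticket_id=12: team='app' → inner[reopens >= 2] → T4
ticket_id=13: team='infra' → outer ELSE → T7
ticket_id=14: team='db' → outer ELSE → T7
ticket_id=15: team='app' → inner[reopens >= 2] → T4
ticket_id=16: team='net' → inner[ELSE] → T8
ticket_id=17: team='sec' → outer ELSE → T7
ticket_id=18: team='app' → inner[reopens >= 3] → T9
ticket_id=19: team='net' → inner[sla_hours >= 26] → T6

T7, T4, T4, T7, T7, T4, T8, T7, T9, T6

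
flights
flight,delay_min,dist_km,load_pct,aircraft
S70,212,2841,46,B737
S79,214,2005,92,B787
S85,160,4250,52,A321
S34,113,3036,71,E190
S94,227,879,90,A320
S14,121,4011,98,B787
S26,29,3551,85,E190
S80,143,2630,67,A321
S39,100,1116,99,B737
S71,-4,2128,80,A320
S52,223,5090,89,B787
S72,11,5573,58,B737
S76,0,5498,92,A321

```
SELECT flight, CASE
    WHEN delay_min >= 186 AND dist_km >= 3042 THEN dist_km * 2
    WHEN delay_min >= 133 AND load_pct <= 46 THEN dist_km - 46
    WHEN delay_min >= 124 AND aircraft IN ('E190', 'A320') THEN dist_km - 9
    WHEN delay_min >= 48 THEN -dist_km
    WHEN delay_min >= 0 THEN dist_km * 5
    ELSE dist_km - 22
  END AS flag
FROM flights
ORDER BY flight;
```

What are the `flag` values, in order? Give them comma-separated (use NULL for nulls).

flight=S14: delay_min >= 48 → -4011
flight=S26: delay_min >= 0 → 17755
flight=S34: delay_min >= 48 → -3036
flight=S39: delay_min >= 48 → -1116
flight=S52: delay_min >= 186 AND dist_km >= 3042 → 10180
flight=S70: delay_min >= 133 AND load_pct <= 46 → 2795
flight=S71: ELSE → 2106
flight=S72: delay_min >= 0 → 27865
flight=S76: delay_min >= 0 → 27490
flight=S79: delay_min >= 48 → -2005
flight=S80: delay_min >= 48 → -2630
flight=S85: delay_min >= 48 → -4250
flight=S94: delay_min >= 124 AND aircraft IN ('E190', 'A320') → 870

-4011, 17755, -3036, -1116, 10180, 2795, 2106, 27865, 27490, -2005, -2630, -4250, 870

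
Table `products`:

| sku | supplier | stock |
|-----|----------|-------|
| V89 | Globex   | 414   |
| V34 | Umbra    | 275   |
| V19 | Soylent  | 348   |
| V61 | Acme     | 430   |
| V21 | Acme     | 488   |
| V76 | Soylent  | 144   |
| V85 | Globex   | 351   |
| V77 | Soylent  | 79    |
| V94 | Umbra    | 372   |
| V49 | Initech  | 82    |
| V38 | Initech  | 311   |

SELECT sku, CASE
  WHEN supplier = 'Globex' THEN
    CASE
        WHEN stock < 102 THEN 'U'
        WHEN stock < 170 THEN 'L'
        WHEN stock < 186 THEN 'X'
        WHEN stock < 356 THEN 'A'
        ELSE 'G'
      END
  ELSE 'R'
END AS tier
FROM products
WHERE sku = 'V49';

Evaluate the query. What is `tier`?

sku = V49: supplier=Initech, stock=82.
supplier='Initech' → outer ELSE → R

R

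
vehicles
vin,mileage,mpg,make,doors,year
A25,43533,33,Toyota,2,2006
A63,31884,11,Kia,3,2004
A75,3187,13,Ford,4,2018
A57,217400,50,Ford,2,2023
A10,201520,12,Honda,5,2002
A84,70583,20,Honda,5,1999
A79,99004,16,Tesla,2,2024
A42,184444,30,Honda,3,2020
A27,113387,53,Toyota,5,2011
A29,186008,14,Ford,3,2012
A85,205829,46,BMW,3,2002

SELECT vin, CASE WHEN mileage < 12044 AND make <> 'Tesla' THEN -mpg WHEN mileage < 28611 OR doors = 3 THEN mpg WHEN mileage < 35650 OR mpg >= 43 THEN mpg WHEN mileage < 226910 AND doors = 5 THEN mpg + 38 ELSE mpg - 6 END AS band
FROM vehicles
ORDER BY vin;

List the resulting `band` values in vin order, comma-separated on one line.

50, 27, 53, 14, 30, 50, 11, -13, 10, 58, 46

vin=A10: mileage < 226910 AND doors = 5 → 50
vin=A25: ELSE → 27
vin=A27: mileage < 35650 OR mpg >= 43 → 53
vin=A29: mileage < 28611 OR doors = 3 → 14
vin=A42: mileage < 28611 OR doors = 3 → 30
vin=A57: mileage < 35650 OR mpg >= 43 → 50
vin=A63: mileage < 28611 OR doors = 3 → 11
vin=A75: mileage < 12044 AND make <> 'Tesla' → -13
vin=A79: ELSE → 10
vin=A84: mileage < 226910 AND doors = 5 → 58
vin=A85: mileage < 28611 OR doors = 3 → 46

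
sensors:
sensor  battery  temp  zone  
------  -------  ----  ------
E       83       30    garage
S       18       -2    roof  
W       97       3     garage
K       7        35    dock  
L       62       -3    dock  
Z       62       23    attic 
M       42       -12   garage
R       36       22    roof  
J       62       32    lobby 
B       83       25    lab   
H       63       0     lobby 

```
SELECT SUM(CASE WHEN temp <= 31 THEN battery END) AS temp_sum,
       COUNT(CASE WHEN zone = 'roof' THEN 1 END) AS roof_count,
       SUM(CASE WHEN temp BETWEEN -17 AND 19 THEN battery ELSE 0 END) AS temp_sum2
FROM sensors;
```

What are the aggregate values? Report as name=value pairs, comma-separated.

[temp_sum: temp <= 31]
sensor=E: ✓ → 83
sensor=S: ✓ → 18
sensor=W: ✓ → 97
sensor=K: ✗
sensor=L: ✓ → 62
sensor=Z: ✓ → 62
sensor=M: ✓ → 42
sensor=R: ✓ → 36
sensor=J: ✗
sensor=B: ✓ → 83
sensor=H: ✓ → 63
temp_sum = 83 + 18 + 97 + 62 + 62 + 42 + 36 + 83 + 63 = 546
—
[roof_count: zone = 'roof']
sensor=E: ✗
sensor=S: ✓ → 1
sensor=W: ✗
sensor=K: ✗
sensor=L: ✗
sensor=Z: ✗
sensor=M: ✗
sensor=R: ✓ → 1
sensor=J: ✗
sensor=B: ✗
sensor=H: ✗
roof_count = COUNT(1, 1) = 2
—
[temp_sum2: temp BETWEEN -17 AND 19]
sensor=E: ✗
sensor=S: ✓ → 18
sensor=W: ✓ → 97
sensor=K: ✗
sensor=L: ✓ → 62
sensor=Z: ✗
sensor=M: ✓ → 42
sensor=R: ✗
sensor=J: ✗
sensor=B: ✗
sensor=H: ✓ → 63
temp_sum2 = 18 + 97 + 62 + 42 + 63 = 282

temp_sum=546, roof_count=2, temp_sum2=282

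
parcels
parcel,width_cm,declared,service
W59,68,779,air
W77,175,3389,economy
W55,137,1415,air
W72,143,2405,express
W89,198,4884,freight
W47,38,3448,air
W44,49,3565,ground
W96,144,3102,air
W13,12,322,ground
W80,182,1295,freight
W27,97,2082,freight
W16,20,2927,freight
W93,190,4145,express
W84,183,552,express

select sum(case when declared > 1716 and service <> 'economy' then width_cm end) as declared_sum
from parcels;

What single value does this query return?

879

parcel=W59: ✗
parcel=W77: ✗
parcel=W55: ✗
parcel=W72: ✓ → 143
parcel=W89: ✓ → 198
parcel=W47: ✓ → 38
parcel=W44: ✓ → 49
parcel=W96: ✓ → 144
parcel=W13: ✗
parcel=W80: ✗
parcel=W27: ✓ → 97
parcel=W16: ✓ → 20
parcel=W93: ✓ → 190
parcel=W84: ✗
declared_sum = 143 + 198 + 38 + 49 + 144 + 97 + 20 + 190 = 879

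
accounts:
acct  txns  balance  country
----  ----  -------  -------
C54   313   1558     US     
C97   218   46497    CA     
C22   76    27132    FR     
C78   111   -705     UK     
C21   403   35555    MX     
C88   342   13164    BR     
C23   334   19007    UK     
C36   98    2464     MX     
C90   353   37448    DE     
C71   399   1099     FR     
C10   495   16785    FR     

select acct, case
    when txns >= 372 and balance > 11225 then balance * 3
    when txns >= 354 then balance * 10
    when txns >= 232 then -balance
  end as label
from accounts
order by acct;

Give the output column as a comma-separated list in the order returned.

acct=C10: txns >= 372 and balance > 11225 → 50355
acct=C21: txns >= 372 and balance > 11225 → 106665
acct=C22: (no match → NULL) → NULL
acct=C23: txns >= 232 → -19007
acct=C36: (no match → NULL) → NULL
acct=C54: txns >= 232 → -1558
acct=C71: txns >= 354 → 10990
acct=C78: (no match → NULL) → NULL
acct=C88: txns >= 232 → -13164
acct=C90: txns >= 232 → -37448
acct=C97: (no match → NULL) → NULL

50355, 106665, NULL, -19007, NULL, -1558, 10990, NULL, -13164, -37448, NULL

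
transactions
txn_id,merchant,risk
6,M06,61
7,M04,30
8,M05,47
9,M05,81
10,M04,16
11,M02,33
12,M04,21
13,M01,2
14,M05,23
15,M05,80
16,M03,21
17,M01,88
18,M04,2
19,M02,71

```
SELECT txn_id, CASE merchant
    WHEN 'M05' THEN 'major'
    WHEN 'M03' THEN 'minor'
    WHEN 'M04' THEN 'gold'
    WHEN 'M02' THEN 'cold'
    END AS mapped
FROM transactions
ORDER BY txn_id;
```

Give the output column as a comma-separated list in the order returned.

NULL, gold, major, major, gold, cold, gold, NULL, major, major, minor, NULL, gold, cold

txn_id=6: (no match → NULL) → NULL
txn_id=7: merchant='M04' → gold
txn_id=8: merchant='M05' → major
txn_id=9: merchant='M05' → major
txn_id=10: merchant='M04' → gold
txn_id=11: merchant='M02' → cold
txn_id=12: merchant='M04' → gold
txn_id=13: (no match → NULL) → NULL
txn_id=14: merchant='M05' → major
txn_id=15: merchant='M05' → major
txn_id=16: merchant='M03' → minor
txn_id=17: (no match → NULL) → NULL
txn_id=18: merchant='M04' → gold
txn_id=19: merchant='M02' → cold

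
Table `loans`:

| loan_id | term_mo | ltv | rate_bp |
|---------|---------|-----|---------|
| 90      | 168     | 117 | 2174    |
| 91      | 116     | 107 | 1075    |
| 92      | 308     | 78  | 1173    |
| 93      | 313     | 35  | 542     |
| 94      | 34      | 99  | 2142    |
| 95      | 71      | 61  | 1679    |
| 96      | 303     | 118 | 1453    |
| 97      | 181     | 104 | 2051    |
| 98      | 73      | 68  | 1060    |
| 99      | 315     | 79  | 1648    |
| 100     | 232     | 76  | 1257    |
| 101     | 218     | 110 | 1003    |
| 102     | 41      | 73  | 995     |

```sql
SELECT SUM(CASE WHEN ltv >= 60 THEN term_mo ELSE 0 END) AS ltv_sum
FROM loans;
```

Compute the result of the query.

loan_id=90: ✓ → 168
loan_id=91: ✓ → 116
loan_id=92: ✓ → 308
loan_id=93: ✗
loan_id=94: ✓ → 34
loan_id=95: ✓ → 71
loan_id=96: ✓ → 303
loan_id=97: ✓ → 181
loan_id=98: ✓ → 73
loan_id=99: ✓ → 315
loan_id=100: ✓ → 232
loan_id=101: ✓ → 218
loan_id=102: ✓ → 41
ltv_sum = 168 + 116 + 308 + 34 + 71 + 303 + 181 + 73 + 315 + 232 + 218 + 41 = 2060

2060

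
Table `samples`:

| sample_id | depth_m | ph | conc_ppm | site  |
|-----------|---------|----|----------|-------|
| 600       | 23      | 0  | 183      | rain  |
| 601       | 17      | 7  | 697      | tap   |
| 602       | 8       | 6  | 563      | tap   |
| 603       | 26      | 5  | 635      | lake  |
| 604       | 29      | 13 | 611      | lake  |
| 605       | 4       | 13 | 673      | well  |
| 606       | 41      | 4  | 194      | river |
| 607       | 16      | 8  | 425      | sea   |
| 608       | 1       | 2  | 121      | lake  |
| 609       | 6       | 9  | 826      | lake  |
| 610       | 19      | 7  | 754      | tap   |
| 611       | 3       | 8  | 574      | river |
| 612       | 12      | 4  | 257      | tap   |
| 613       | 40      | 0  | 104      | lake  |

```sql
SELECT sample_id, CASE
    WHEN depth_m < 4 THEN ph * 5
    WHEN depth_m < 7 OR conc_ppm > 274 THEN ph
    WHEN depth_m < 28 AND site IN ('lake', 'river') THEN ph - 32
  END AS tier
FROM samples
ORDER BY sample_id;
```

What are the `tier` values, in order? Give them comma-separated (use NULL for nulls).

sample_id=600: (no match → NULL) → NULL
sample_id=601: depth_m < 7 OR conc_ppm > 274 → 7
sample_id=602: depth_m < 7 OR conc_ppm > 274 → 6
sample_id=603: depth_m < 7 OR conc_ppm > 274 → 5
sample_id=604: depth_m < 7 OR conc_ppm > 274 → 13
sample_id=605: depth_m < 7 OR conc_ppm > 274 → 13
sample_id=606: (no match → NULL) → NULL
sample_id=607: depth_m < 7 OR conc_ppm > 274 → 8
sample_id=608: depth_m < 4 → 10
sample_id=609: depth_m < 7 OR conc_ppm > 274 → 9
sample_id=610: depth_m < 7 OR conc_ppm > 274 → 7
sample_id=611: depth_m < 4 → 40
sample_id=612: (no match → NULL) → NULL
sample_id=613: (no match → NULL) → NULL

NULL, 7, 6, 5, 13, 13, NULL, 8, 10, 9, 7, 40, NULL, NULL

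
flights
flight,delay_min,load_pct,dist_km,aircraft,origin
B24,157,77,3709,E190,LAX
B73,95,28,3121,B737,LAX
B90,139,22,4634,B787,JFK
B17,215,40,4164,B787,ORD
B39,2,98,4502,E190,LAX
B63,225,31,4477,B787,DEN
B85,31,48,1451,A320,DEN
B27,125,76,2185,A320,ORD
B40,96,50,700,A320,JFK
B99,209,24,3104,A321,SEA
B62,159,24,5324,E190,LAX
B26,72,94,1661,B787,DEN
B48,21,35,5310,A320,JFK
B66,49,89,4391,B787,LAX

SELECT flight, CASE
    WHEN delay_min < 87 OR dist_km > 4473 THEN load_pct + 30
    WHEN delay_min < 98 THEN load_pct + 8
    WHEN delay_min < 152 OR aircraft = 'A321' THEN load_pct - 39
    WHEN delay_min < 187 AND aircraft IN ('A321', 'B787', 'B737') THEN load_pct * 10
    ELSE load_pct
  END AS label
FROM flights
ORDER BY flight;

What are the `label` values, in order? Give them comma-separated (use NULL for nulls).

flight=B17: ELSE → 40
flight=B24: ELSE → 77
flight=B26: delay_min < 87 OR dist_km > 4473 → 124
flight=B27: delay_min < 152 OR aircraft = 'A321' → 37
flight=B39: delay_min < 87 OR dist_km > 4473 → 128
flight=B40: delay_min < 98 → 58
flight=B48: delay_min < 87 OR dist_km > 4473 → 65
flight=B62: delay_min < 87 OR dist_km > 4473 → 54
flight=B63: delay_min < 87 OR dist_km > 4473 → 61
flight=B66: delay_min < 87 OR dist_km > 4473 → 119
flight=B73: delay_min < 98 → 36
flight=B85: delay_min < 87 OR dist_km > 4473 → 78
flight=B90: delay_min < 87 OR dist_km > 4473 → 52
flight=B99: delay_min < 152 OR aircraft = 'A321' → -15

40, 77, 124, 37, 128, 58, 65, 54, 61, 119, 36, 78, 52, -15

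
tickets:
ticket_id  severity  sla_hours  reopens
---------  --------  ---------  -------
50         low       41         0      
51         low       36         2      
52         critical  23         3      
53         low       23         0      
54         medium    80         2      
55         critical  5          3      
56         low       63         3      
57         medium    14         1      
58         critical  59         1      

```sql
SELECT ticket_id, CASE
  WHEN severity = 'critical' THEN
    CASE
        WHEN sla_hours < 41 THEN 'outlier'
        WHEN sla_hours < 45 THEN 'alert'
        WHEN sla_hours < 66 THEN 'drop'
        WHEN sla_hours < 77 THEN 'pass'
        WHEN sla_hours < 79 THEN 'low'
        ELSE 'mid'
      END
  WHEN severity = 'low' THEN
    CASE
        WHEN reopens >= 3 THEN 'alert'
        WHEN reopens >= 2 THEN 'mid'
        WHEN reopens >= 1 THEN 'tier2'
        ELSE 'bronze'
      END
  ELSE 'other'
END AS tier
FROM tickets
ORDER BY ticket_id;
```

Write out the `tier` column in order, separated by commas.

ticket_id=50: severity='low' → inner[ELSE] → bronze
ticket_id=51: severity='low' → inner[reopens >= 2] → mid
ticket_id=52: severity='critical' → inner[sla_hours < 41] → outlier
ticket_id=53: severity='low' → inner[ELSE] → bronze
ticket_id=54: severity='medium' → outer ELSE → other
ticket_id=55: severity='critical' → inner[sla_hours < 41] → outlier
ticket_id=56: severity='low' → inner[reopens >= 3] → alert
ticket_id=57: severity='medium' → outer ELSE → other
ticket_id=58: severity='critical' → inner[sla_hours < 66] → drop

bronze, mid, outlier, bronze, other, outlier, alert, other, drop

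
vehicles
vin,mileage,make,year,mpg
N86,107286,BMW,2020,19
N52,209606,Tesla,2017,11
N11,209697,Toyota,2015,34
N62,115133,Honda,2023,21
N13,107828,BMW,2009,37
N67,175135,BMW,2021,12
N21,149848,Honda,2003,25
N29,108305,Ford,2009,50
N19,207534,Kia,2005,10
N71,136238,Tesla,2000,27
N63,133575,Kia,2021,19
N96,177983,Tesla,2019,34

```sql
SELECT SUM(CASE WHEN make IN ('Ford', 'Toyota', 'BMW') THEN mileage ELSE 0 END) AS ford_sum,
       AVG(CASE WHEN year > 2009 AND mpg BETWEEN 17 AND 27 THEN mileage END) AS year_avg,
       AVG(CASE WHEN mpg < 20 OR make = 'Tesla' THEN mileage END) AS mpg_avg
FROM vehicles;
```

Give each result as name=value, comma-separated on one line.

[ford_sum: make IN ('Ford', 'Toyota', 'BMW')]
vin=N86: ✓ → 107286
vin=N52: ✗
vin=N11: ✓ → 209697
vin=N62: ✗
vin=N13: ✓ → 107828
vin=N67: ✓ → 175135
vin=N21: ✗
vin=N29: ✓ → 108305
vin=N19: ✗
vin=N71: ✗
vin=N63: ✗
vin=N96: ✗
ford_sum = 107286 + 209697 + 107828 + 175135 + 108305 = 708251
—
[year_avg: year > 2009 AND mpg BETWEEN 17 AND 27]
vin=N86: ✓ → 107286
vin=N52: ✗
vin=N11: ✗
vin=N62: ✓ → 115133
vin=N13: ✗
vin=N67: ✗
vin=N21: ✗
vin=N29: ✗
vin=N19: ✗
vin=N71: ✗
vin=N63: ✓ → 133575
vin=N96: ✗
year_avg = (107286 + 115133 + 133575) / 3 = 118664.6666666667
—
[mpg_avg: mpg < 20 OR make = 'Tesla']
vin=N86: ✓ → 107286
vin=N52: ✓ → 209606
vin=N11: ✗
vin=N62: ✗
vin=N13: ✗
vin=N67: ✓ → 175135
vin=N21: ✗
vin=N29: ✗
vin=N19: ✓ → 207534
vin=N71: ✓ → 136238
vin=N63: ✓ → 133575
vin=N96: ✓ → 177983
mpg_avg = (107286 + 209606 + 175135 + 207534 + 136238 + 133575 + 177983) / 7 = 163908.1428571429

ford_sum=708251, year_avg=118664.6666666667, mpg_avg=163908.1428571429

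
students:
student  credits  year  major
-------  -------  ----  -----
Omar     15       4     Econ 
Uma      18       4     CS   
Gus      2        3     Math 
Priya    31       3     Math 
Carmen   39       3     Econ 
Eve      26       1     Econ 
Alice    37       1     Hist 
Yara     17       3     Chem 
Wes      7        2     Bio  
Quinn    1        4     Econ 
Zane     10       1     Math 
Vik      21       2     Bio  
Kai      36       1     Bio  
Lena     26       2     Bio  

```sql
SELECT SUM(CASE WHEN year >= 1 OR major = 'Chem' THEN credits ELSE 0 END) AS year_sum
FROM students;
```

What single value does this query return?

286

student=Omar: ✓ → 15
student=Uma: ✓ → 18
student=Gus: ✓ → 2
student=Priya: ✓ → 31
student=Carmen: ✓ → 39
student=Eve: ✓ → 26
student=Alice: ✓ → 37
student=Yara: ✓ → 17
student=Wes: ✓ → 7
student=Quinn: ✓ → 1
student=Zane: ✓ → 10
student=Vik: ✓ → 21
student=Kai: ✓ → 36
student=Lena: ✓ → 26
year_sum = 15 + 18 + 2 + 31 + 39 + 26 + 37 + 17 + 7 + 1 + 10 + 21 + 36 + 26 = 286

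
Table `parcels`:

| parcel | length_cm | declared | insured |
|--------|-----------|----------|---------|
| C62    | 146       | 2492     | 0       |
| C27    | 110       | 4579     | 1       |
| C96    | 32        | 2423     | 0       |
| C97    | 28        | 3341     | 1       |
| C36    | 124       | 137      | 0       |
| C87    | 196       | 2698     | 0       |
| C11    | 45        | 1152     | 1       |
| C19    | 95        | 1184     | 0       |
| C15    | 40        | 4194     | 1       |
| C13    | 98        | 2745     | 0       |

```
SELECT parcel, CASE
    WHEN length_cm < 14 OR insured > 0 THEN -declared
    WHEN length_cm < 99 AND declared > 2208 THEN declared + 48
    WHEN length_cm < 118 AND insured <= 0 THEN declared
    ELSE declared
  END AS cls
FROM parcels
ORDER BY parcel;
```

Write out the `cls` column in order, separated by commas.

parcel=C11: length_cm < 14 OR insured > 0 → -1152
parcel=C13: length_cm < 99 AND declared > 2208 → 2793
parcel=C15: length_cm < 14 OR insured > 0 → -4194
parcel=C19: length_cm < 118 AND insured <= 0 → 1184
parcel=C27: length_cm < 14 OR insured > 0 → -4579
parcel=C36: ELSE → 137
parcel=C62: ELSE → 2492
parcel=C87: ELSE → 2698
parcel=C96: length_cm < 99 AND declared > 2208 → 2471
parcel=C97: length_cm < 14 OR insured > 0 → -3341

-1152, 2793, -4194, 1184, -4579, 137, 2492, 2698, 2471, -3341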